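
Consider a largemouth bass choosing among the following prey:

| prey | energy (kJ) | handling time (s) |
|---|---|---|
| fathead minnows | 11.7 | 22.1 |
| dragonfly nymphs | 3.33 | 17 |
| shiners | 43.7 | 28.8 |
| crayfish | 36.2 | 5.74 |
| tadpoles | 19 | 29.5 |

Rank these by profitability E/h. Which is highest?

Profitability E/h (kJ/s): fathead minnows = 11.7/22.1 = 0.529, dragonfly nymphs = 3.33/17 = 0.196, shiners = 43.7/28.8 = 1.52, crayfish = 36.2/5.74 = 6.31, tadpoles = 19/29.5 = 0.644.
Ranked: crayfish > shiners > tadpoles > fathead minnows > dragonfly nymphs.

crayfish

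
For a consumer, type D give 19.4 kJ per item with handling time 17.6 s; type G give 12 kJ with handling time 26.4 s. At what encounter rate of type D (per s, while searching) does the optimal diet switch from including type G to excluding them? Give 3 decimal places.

Drop type G once their profitability E₂/h₂ falls below the rate achievable on type D alone: E₂/h₂ = λE₁/(1 + λh₁).
Solve for λ: λE₁h₂ = E₂(1 + λh₁) → λ(E₁h₂ − E₂h₁) = E₂ → λ = E₂/(E₁h₂ − E₂h₁).
λ = 12/(19.4×26.4 − 12×17.6) = 12/301 = 0.03987 per s.

0.040 per s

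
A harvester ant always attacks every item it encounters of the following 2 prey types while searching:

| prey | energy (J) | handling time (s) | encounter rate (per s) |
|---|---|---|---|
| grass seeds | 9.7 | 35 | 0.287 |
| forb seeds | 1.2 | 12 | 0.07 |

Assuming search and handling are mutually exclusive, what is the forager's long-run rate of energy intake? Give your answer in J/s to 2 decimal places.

0.24 J/s

R = (0.287×9.7 + 0.07×1.2) / (1 + 0.287×35 + 0.07×12) = 2.868/11.88 = 0.2413 J/s.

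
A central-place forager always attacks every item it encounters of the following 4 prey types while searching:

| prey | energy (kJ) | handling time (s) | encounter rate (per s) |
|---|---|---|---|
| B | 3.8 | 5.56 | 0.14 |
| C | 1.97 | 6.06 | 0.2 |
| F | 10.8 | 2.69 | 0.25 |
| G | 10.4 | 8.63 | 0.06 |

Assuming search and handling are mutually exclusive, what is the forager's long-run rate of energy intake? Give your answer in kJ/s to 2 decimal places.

Energy encountered per unit search time: 0.14×3.8 + 0.2×1.97 + 0.25×10.8 + 0.06×10.4 = 4.25 kJ/s.
Handling time per unit search time: 0.14×5.56 + 0.2×6.06 + 0.25×2.69 + 0.06×8.63 = 3.181.
Rate = 4.25/(1 + 3.181) = 1.017 kJ/s.

1.02 kJ/s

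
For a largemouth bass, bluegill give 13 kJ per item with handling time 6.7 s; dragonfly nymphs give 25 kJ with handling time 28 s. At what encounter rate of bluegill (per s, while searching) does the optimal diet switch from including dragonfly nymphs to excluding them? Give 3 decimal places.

At the threshold, the rate on bluegill alone equals the profitability of dragonfly nymphs: λ·13/(1 + λ·6.7) = 25/28 = 0.8929.
Rearranging, λ(13 − 0.8929×6.7) = 0.8929, so λ = 0.8929/7.018 = 0.1272 per s.

0.127 per s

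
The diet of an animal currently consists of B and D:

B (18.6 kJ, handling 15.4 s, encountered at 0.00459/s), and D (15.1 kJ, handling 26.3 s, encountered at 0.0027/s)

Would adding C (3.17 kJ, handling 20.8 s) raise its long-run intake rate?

Yes

On B and D alone, R = ΣλE/(1+Σλh) = 0.1261/1.142 = 0.1105 kJ/s.
Profitability of C: 3.17/20.8 = 0.1524 kJ/s.
Since 0.1524 > R, including C increases the long-run rate.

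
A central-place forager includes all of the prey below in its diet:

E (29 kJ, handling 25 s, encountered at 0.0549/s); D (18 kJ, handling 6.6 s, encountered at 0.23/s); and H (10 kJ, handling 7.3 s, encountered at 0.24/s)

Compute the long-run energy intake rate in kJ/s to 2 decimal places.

1.44 kJ/s

R = Σλ_iE_i / (1 + Σλ_ih_i)
Numerator: 0.0549×29 + 0.23×18 + 0.24×10 = 8.132
Denominator: 1 + 0.0549×25 + 0.23×6.6 + 0.24×7.3 = 5.643
R = 8.132/5.643 = 1.441 kJ/s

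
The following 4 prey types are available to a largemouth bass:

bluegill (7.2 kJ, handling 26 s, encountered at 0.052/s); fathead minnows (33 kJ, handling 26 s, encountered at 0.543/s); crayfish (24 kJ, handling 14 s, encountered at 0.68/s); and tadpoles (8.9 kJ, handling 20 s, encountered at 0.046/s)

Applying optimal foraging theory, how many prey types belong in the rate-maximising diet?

Rank by E/h (kJ/s): crayfish 1.71, fathead minnows 1.27, tadpoles 0.445, bluegill 0.277. Include each in turn until the next type's E/h falls below the running intake rate.
Rate on top 1: 1.551. fathead minnows: 1.27 < 1.551 → exclude; stop.
Optimal diet: crayfish — 1 of 4 types.

1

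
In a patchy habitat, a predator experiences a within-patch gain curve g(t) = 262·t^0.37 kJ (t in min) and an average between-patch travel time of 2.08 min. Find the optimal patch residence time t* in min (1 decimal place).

By the marginal value theorem, leave when the instantaneous gain rate g'(t) equals the habitat-wide average g(t)/(T + t).
g'(t) = 0.37·262·t^-0.63. Setting 0.37·262·t^-0.63 = 262·t^0.37/(2.08+t) gives 0.37(2.08+t) = t, so 0.63·t = 0.37×2.08.
t* = 0.37×2.08/0.63 = 1.222 min.

1.2 min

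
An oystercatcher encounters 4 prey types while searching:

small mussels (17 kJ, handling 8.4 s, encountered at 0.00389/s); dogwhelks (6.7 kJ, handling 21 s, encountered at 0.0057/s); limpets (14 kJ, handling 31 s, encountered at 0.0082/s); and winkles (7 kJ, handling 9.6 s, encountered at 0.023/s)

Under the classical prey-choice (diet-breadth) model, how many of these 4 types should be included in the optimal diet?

Rank by E/h (kJ/s): small mussels 2.02, winkles 0.729, limpets 0.452, dogwhelks 0.319. Include each in turn until the next type's E/h falls below the running intake rate.
Rate on top 1: 0.06404. winkles: 0.729 > 0.06404 → include.
Rate on top 2: 0.1812. limpets: 0.452 > 0.1812 → include.
Rate on top 3: 0.2268. dogwhelks: 0.319 > 0.2268 → include.
Optimal diet: small mussels, winkles, limpets, dogwhelks — 4 of 4 types.

4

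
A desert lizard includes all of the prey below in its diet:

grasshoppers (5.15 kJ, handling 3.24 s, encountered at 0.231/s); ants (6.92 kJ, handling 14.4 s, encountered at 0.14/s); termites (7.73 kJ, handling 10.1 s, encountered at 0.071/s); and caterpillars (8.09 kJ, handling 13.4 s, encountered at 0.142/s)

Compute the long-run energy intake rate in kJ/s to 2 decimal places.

0.60 kJ/s

R = Σλ_iE_i / (1 + Σλ_ih_i)
Numerator: 0.231×5.15 + 0.14×6.92 + 0.071×7.73 + 0.142×8.09 = 3.856
Denominator: 1 + 0.231×3.24 + 0.14×14.4 + 0.071×10.1 + 0.142×13.4 = 6.384
R = 3.856/6.384 = 0.604 kJ/s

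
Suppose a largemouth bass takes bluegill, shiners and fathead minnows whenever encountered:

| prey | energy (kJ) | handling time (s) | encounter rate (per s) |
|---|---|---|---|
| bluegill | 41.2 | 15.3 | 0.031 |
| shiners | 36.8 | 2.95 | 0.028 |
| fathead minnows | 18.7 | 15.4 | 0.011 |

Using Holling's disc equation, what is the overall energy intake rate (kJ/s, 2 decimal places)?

R = Σλ_iE_i / (1 + Σλ_ih_i)
Numerator: 0.031×41.2 + 0.028×36.8 + 0.011×18.7 = 2.513
Denominator: 1 + 0.031×15.3 + 0.028×2.95 + 0.011×15.4 = 1.726
R = 2.513/1.726 = 1.456 kJ/s

1.46 kJ/s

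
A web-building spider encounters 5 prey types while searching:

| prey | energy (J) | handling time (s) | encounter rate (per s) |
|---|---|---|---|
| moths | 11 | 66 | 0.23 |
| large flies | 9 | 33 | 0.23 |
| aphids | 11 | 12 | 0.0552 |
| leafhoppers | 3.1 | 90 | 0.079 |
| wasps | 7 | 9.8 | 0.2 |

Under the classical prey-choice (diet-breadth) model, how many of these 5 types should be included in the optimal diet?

2

Rank by E/h (J/s): aphids 0.917, wasps 0.714, large flies 0.273, moths 0.167, leafhoppers 0.0344. Include each in turn until the next type's E/h falls below the running intake rate.
Rate on top 1: 0.3653. wasps: 0.714 > 0.3653 → include.
Rate on top 2: 0.5541. large flies: 0.273 < 0.5541 → exclude; stop.
Optimal diet: aphids, wasps — 2 of 5 types.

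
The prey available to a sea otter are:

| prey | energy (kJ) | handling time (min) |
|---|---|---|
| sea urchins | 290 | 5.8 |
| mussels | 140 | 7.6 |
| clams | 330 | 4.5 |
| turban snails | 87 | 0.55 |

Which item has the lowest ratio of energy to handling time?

mussels

In descending order of E/h:
turban snails: 87/0.55 = 158 kJ/min
clams: 330/4.5 = 73.3 kJ/min
sea urchins: 290/5.8 = 50 kJ/min
mussels: 140/7.6 = 18.4 kJ/min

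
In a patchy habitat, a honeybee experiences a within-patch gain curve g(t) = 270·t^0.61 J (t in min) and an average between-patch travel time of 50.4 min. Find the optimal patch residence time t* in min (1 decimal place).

78.8 min

Maximise g(t)/(T+t): set derivative to zero → g'(t)(T+t) = g(t).
g'(t) = 0.61·270·t^-0.39. Setting 0.61·270·t^-0.39 = 270·t^0.61/(50.4+t) gives 0.61(50.4+t) = t, so 0.39·t = 0.61×50.4.
t* = 0.61×50.4/0.39 = 78.83 min.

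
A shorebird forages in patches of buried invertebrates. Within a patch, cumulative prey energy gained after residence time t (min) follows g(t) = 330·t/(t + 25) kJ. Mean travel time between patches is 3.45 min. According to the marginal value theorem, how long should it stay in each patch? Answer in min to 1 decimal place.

9.3 min

Optimal t* satisfies g'(t*) = g(t*)/(T + t*).
g'(t) = 330·25/(t + 25)². Setting 330·25/(t+25)² = 330t/[(t+25)(3.45+t)] gives 25(3.45+t) = t(t+25), so t² = 25×3.45 = 86.25.
t* = √86.25 = 9.287 min.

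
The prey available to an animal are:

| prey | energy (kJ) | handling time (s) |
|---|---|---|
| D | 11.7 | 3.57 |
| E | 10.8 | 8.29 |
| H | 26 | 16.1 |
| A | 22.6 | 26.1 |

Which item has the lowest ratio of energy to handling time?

Profitability E/h (kJ/s): D = 11.7/3.57 = 3.28, E = 10.8/8.29 = 1.3, H = 26/16.1 = 1.61, A = 22.6/26.1 = 0.866.
Ranked: D > H > E > A.

A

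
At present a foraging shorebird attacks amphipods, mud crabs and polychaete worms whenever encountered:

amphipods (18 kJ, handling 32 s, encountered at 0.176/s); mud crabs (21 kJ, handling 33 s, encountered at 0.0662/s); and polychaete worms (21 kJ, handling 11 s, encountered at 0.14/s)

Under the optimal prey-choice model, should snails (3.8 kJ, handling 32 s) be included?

Intake rate on the current diet: R = (0.176×18 + 0.0662×21 + 0.14×21) / (1 + 0.176×32 + 0.0662×33 + 0.14×11) = 7.498/10.36 = 0.724 kJ/s.
Profitability of snails: 3.8/32 = 0.1187 kJ/s.
Since 0.1187 < R, time spent handling snails is better spent searching.

No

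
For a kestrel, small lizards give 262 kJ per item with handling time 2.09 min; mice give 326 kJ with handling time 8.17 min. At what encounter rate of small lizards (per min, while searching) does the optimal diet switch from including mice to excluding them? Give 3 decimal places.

At the threshold, the rate on small lizards alone equals the profitability of mice: λ·262/(1 + λ·2.09) = 326/8.17 = 39.9.
Rearranging, λ(262 − 39.9×2.09) = 39.9, so λ = 39.9/178.6 = 0.2234 per min.

0.223 per min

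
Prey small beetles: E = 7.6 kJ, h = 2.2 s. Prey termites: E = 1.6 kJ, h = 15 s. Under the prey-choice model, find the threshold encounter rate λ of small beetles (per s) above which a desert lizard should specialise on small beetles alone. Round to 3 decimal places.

0.014 per s

At the threshold, the rate on small beetles alone equals the profitability of termites: λ·7.6/(1 + λ·2.2) = 1.6/15 = 0.1067.
Rearranging, λ(7.6 − 0.1067×2.2) = 0.1067, so λ = 0.1067/7.365 = 0.01448 per s.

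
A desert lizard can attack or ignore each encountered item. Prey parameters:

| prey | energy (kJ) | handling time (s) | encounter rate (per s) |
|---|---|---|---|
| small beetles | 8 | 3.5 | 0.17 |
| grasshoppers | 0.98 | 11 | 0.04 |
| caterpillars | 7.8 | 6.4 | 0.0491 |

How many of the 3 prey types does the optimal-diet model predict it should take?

2

E/h in descending order: small beetles 2.29, caterpillars 1.22, grasshoppers 0.0891 kJ/s. The optimal diet is the largest prefix of this list for which every included type satisfies E_i/h_i > R on the types above it.
Rate on top 1: 0.8527. caterpillars: 1.22 > 0.8527 → include.
Rate on top 2: 0.9129. grasshoppers: 0.0891 < 0.9129 → exclude; stop.
Optimal diet: small beetles, caterpillars — 2 of 3 types.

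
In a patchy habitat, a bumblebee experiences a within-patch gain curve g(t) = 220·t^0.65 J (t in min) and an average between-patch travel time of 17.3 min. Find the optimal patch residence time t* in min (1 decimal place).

32.1 min

Maximise g(t)/(T+t): set derivative to zero → g'(t)(T+t) = g(t).
g'(t) = 0.65·220·t^-0.35. Setting 0.65·220·t^-0.35 = 220·t^0.65/(17.3+t) gives 0.65(17.3+t) = t, so 0.35·t = 0.65×17.3.
t* = 0.65×17.3/0.35 = 32.13 min.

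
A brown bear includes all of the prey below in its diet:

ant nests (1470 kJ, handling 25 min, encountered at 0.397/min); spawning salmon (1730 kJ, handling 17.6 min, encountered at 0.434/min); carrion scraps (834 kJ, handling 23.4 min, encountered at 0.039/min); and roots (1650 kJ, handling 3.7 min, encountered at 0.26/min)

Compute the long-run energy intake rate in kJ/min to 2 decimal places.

R = Σλ_iE_i / (1 + Σλ_ih_i)
Numerator: 0.397×1470 + 0.434×1730 + 0.039×834 + 0.26×1650 = 1796
Denominator: 1 + 0.397×25 + 0.434×17.6 + 0.039×23.4 + 0.26×3.7 = 20.44
R = 1796/20.44 = 87.87 kJ/min

87.87 kJ/min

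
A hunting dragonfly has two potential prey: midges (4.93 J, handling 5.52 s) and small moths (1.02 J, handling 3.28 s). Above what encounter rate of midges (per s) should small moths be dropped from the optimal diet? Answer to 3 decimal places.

0.097 per s

At the threshold, the rate on midges alone equals the profitability of small moths: λ·4.93/(1 + λ·5.52) = 1.02/3.28 = 0.311.
Rearranging, λ(4.93 − 0.311×5.52) = 0.311, so λ = 0.311/3.213 = 0.09677 per s.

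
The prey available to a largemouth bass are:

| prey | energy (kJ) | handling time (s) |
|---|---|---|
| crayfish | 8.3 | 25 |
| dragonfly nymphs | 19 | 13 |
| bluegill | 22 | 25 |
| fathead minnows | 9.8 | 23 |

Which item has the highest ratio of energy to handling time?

Profitability E/h (kJ/s): crayfish = 8.3/25 = 0.332, dragonfly nymphs = 19/13 = 1.46, bluegill = 22/25 = 0.88, fathead minnows = 9.8/23 = 0.426.
Ranked: dragonfly nymphs > bluegill > fathead minnows > crayfish.

dragonfly nymphs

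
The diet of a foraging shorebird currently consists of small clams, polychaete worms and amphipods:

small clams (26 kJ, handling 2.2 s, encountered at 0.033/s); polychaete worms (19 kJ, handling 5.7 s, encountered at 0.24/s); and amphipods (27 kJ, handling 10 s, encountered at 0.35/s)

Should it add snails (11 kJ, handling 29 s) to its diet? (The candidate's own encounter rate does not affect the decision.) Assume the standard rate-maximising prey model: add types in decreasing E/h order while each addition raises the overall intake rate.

Current rate: (0.033×26 + 0.24×19 + 0.35×27)/(1 + 0.033×2.2 + 0.24×5.7 + 0.35×10) = 2.503 kJ/s.
snails: E/h = 11/29 = 0.3793 kJ/s.
0.3793 < 2.503, so adding snails would lower the average — exclude it.

No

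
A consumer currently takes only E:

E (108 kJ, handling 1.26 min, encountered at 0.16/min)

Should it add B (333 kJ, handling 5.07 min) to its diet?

Intake rate on the current diet: R = (0.16×108) / (1 + 0.16×1.26) = 17.28/1.202 = 14.38 kJ/min.
Profitability of B: 333/5.07 = 65.68 kJ/min.
Since 65.68 > R, including B increases the long-run rate.

Yes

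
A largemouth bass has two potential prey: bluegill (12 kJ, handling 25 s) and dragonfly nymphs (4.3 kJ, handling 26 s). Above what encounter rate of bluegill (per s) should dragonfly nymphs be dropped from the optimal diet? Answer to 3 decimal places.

0.021 per s

At the threshold, the rate on bluegill alone equals the profitability of dragonfly nymphs: λ·12/(1 + λ·25) = 4.3/26 = 0.1654.
Rearranging, λ(12 − 0.1654×25) = 0.1654, so λ = 0.1654/7.865 = 0.02103 per s.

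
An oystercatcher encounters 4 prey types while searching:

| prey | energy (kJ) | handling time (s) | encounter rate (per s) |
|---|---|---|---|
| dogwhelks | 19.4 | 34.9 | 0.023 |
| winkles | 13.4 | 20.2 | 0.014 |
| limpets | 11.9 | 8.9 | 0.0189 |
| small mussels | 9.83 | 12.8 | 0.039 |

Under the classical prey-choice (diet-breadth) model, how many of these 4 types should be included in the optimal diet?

Profitabilities (E/h, kJ/s): limpets 1.34, small mussels 0.768, winkles 0.663, dogwhelks 0.556. Add prey in this order while the next type's profitability exceeds the intake rate on those already taken.
Rate on top 1: 0.1925. small mussels: 0.768 > 0.1925 → include.
Rate on top 2: 0.3648. winkles: 0.663 > 0.3648 → include.
Rate on top 3: 0.4081. dogwhelks: 0.556 > 0.4081 → include.
Optimal diet: limpets, small mussels, winkles, dogwhelks — 4 of 4 types.

4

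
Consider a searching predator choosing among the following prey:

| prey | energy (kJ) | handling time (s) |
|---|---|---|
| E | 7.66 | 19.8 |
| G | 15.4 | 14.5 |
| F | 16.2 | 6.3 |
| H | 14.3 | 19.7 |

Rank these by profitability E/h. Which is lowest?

Profitability E/h (kJ/s): E = 7.66/19.8 = 0.387, G = 15.4/14.5 = 1.06, F = 16.2/6.3 = 2.57, H = 14.3/19.7 = 0.726.
Ranked: F > G > H > E.

E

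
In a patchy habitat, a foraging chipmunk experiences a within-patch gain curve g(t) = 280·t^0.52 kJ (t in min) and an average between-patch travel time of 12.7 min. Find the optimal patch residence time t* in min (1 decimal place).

Maximise g(t)/(T+t): set derivative to zero → g'(t)(T+t) = g(t).
g'(t) = 0.52·280·t^-0.48. Setting 0.52·280·t^-0.48 = 280·t^0.52/(12.7+t) gives 0.52(12.7+t) = t, so 0.48·t = 0.52×12.7.
t* = 0.52×12.7/0.48 = 13.76 min.

13.8 min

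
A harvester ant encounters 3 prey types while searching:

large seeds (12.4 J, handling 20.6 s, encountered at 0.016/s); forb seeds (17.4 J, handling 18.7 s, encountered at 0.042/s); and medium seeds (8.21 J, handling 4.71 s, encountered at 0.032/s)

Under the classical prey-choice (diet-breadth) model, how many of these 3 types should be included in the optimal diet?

3

E/h in descending order: medium seeds 1.74, forb seeds 0.93, large seeds 0.602 J/s. The optimal diet is the largest prefix of this list for which every included type satisfies E_i/h_i > R on the types above it.
Rate on top 1: 0.2283. forb seeds: 0.93 > 0.2283 → include.
Rate on top 2: 0.5132. large seeds: 0.602 > 0.5132 → include.
Optimal diet: medium seeds, forb seeds, large seeds — 3 of 3 types.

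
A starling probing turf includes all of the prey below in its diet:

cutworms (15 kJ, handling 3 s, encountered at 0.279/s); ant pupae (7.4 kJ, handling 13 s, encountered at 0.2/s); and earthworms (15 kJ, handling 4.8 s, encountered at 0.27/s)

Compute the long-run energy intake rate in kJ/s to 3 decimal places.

1.695 kJ/s

R = (0.279×15 + 0.2×7.4 + 0.27×15) / (1 + 0.279×3 + 0.2×13 + 0.27×4.8) = 9.715/5.733 = 1.695 kJ/s.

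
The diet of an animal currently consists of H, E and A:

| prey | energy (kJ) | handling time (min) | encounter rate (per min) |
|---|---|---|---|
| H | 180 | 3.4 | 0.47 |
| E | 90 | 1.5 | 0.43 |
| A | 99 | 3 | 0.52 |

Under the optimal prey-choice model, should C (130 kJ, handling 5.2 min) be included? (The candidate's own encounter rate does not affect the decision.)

No

Intake rate on the current diet: R = (0.47×180 + 0.43×90 + 0.52×99) / (1 + 0.47×3.4 + 0.43×1.5 + 0.52×3) = 174.8/4.803 = 36.39 kJ/min.
Profitability of C: 130/5.2 = 25 kJ/min.
25 < 36.39, so adding C would lower the average — exclude it.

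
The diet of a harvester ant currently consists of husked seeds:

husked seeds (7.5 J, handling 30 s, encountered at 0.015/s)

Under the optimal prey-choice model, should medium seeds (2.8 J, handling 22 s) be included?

Current rate: (0.015×7.5)/(1 + 0.015×30) = 0.07759 J/s.
medium seeds: E/h = 2.8/22 = 0.1273 J/s.
Since 0.1273 > R, including medium seeds increases the long-run rate.

Yes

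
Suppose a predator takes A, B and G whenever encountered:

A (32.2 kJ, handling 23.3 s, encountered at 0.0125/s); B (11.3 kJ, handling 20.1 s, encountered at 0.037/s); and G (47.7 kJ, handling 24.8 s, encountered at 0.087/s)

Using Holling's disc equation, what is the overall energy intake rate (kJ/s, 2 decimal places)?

1.19 kJ/s

R = (0.0125×32.2 + 0.037×11.3 + 0.087×47.7) / (1 + 0.0125×23.3 + 0.037×20.1 + 0.087×24.8) = 4.97/4.193 = 1.186 kJ/s.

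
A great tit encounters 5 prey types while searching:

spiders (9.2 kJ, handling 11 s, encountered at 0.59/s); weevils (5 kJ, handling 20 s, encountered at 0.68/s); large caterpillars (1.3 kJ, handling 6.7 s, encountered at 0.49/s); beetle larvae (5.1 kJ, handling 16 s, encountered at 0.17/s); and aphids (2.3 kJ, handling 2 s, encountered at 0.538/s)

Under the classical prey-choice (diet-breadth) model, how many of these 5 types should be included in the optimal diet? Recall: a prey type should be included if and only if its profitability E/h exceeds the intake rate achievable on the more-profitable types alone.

Profitabilities (E/h, kJ/s): aphids 1.15, spiders 0.836, beetle larvae 0.319, weevils 0.25, large caterpillars 0.194. Add prey in this order while the next type's profitability exceeds the intake rate on those already taken.
Rate on top 1: 0.5961. spiders: 0.836 > 0.5961 → include.
Rate on top 2: 0.7781. beetle larvae: 0.319 < 0.7781 → exclude; stop.
Optimal diet: aphids, spiders — 2 of 5 types.

2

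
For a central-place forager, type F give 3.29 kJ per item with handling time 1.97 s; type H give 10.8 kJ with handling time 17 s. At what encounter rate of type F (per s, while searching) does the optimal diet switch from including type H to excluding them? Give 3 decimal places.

The zero-one rule: include type H iff E₂/h₂ > λE₁/(1+λh₁). Equality gives the switch point.
λE₁h₂ = E₂ + λE₂h₁ ⇒ λ = E₂/(E₁h₂ − E₂h₁) = 10.8/(55.93 − 21.28) = 0.3117 per s.

0.312 per s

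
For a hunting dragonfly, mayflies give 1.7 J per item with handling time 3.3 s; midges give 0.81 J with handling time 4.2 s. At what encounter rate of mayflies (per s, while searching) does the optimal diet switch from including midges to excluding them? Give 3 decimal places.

0.181 per s

At the threshold, the rate on mayflies alone equals the profitability of midges: λ·1.7/(1 + λ·3.3) = 0.81/4.2 = 0.1929.
Rearranging, λ(1.7 − 0.1929×3.3) = 0.1929, so λ = 0.1929/1.064 = 0.1813 per s.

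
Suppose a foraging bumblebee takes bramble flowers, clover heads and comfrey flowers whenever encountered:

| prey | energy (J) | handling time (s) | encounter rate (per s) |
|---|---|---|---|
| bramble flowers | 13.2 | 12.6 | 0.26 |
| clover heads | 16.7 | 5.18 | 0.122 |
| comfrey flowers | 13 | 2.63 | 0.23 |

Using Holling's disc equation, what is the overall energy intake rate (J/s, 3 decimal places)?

R = Σλ_iE_i / (1 + Σλ_ih_i)
Numerator: 0.26×13.2 + 0.122×16.7 + 0.23×13 = 8.459
Denominator: 1 + 0.26×12.6 + 0.122×5.18 + 0.23×2.63 = 5.513
R = 8.459/5.513 = 1.534 J/s

1.534 J/s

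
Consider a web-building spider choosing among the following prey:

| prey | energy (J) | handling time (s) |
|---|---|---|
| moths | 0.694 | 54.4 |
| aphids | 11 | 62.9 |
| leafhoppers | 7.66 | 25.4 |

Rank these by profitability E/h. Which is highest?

Profitability E/h (J/s): moths = 0.694/54.4 = 0.0128, aphids = 11/62.9 = 0.175, leafhoppers = 7.66/25.4 = 0.302.
Ranked: leafhoppers > aphids > moths.

leafhoppers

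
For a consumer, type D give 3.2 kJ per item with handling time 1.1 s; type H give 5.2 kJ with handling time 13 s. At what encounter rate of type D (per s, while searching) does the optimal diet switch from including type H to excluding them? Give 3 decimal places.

0.145 per s

The zero-one rule: include type H iff E₂/h₂ > λE₁/(1+λh₁). Equality gives the switch point.
λE₁h₂ = E₂ + λE₂h₁ ⇒ λ = E₂/(E₁h₂ − E₂h₁) = 5.2/(41.6 − 5.72) = 0.1449 per s.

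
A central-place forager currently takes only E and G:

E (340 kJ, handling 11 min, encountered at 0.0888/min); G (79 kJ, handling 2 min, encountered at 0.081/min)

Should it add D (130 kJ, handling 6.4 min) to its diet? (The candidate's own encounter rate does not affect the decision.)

On E and G alone, R = ΣλE/(1+Σλh) = 36.59/2.139 = 17.11 kJ/min.
Profitability of D: 130/6.4 = 20.31 kJ/min.
20.31 > 17.11, so adding D raises the average — include it.

Yes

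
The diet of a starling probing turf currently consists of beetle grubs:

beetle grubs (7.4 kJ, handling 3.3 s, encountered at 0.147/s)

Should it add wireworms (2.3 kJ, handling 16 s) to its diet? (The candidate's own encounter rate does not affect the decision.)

Intake rate on the current diet: R = (0.147×7.4) / (1 + 0.147×3.3) = 1.088/1.485 = 0.7325 kJ/s.
wireworms: E/h = 2.3/16 = 0.1437 kJ/s.
Since 0.1437 < R, time spent handling wireworms is better spent searching.

No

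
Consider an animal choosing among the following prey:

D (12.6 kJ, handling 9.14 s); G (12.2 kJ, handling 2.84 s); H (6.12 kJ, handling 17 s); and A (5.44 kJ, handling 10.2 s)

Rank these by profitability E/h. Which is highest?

In descending order of E/h:
G: 12.2/2.84 = 4.3 kJ/s
D: 12.6/9.14 = 1.38 kJ/s
A: 5.44/10.2 = 0.533 kJ/s
H: 6.12/17 = 0.36 kJ/s

G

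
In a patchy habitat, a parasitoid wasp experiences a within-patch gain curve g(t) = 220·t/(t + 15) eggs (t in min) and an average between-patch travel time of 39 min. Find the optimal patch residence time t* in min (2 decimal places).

Maximise g(t)/(T+t): set derivative to zero → g'(t)(T+t) = g(t).
g'(t) = 220·15/(t + 15)². Setting 220·15/(t+15)² = 220t/[(t+15)(39+t)] gives 15(39+t) = t(t+15), so t² = 15×39 = 585.
t* = √585 = 24.19 min.

24.19 min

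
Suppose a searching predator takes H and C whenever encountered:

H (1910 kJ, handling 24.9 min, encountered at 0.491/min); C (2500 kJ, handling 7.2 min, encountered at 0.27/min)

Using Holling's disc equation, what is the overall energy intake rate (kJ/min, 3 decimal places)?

106.316 kJ/min

R = (0.491×1910 + 0.27×2500) / (1 + 0.491×24.9 + 0.27×7.2) = 1613/15.17 = 106.3 kJ/min.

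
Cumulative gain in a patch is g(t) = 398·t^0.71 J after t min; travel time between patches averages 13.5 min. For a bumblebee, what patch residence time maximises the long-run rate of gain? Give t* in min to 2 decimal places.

Optimal t* satisfies g'(t*) = g(t*)/(T + t*).
g'(t) = 0.71·398·t^-0.29. Setting 0.71·398·t^-0.29 = 398·t^0.71/(13.5+t) gives 0.71(13.5+t) = t, so 0.29·t = 0.71×13.5.
t* = 0.71×13.5/0.29 = 33.05 min.

33.05 min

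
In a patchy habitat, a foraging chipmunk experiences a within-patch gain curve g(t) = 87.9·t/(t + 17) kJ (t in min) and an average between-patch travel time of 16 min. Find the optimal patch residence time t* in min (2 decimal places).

Maximise g(t)/(T+t): set derivative to zero → g'(t)(T+t) = g(t).
g'(t) = 87.9·17/(t + 17)². Setting 87.9·17/(t+17)² = 87.9t/[(t+17)(16+t)] gives 17(16+t) = t(t+17), so t² = 17×16 = 272.
t* = √272 = 16.49 min.

16.49 min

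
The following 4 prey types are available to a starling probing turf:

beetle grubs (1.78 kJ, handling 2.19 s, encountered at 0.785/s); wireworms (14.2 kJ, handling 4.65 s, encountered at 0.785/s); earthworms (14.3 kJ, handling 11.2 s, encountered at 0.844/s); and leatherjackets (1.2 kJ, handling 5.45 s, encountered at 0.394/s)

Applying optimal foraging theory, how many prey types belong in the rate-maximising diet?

1

E/h in descending order: wireworms 3.05, earthworms 1.28, beetle grubs 0.813, leatherjackets 0.22 kJ/s. The optimal diet is the largest prefix of this list for which every included type satisfies E_i/h_i > R on the types above it.
Rate on top 1: 2.397. earthworms: 1.28 < 2.397 → exclude; stop.
Optimal diet: wireworms — 1 of 4 types.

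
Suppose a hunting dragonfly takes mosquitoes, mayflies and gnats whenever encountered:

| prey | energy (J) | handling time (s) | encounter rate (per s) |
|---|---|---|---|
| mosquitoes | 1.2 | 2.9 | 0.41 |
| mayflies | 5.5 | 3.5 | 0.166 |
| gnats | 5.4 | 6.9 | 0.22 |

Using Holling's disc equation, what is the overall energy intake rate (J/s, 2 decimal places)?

R = Σλ_iE_i / (1 + Σλ_ih_i)
Numerator: 0.41×1.2 + 0.166×5.5 + 0.22×5.4 = 2.593
Denominator: 1 + 0.41×2.9 + 0.166×3.5 + 0.22×6.9 = 4.288
R = 2.593/4.288 = 0.6047 J/s

0.60 J/s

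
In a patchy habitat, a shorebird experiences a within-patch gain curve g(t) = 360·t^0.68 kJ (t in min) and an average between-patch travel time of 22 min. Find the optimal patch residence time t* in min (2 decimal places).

46.75 min

Optimal t* satisfies g'(t*) = g(t*)/(T + t*).
g'(t) = 0.68·360·t^-0.32. Setting 0.68·360·t^-0.32 = 360·t^0.68/(22+t) gives 0.68(22+t) = t, so 0.32·t = 0.68×22.
t* = 0.68×22/0.32 = 46.75 min.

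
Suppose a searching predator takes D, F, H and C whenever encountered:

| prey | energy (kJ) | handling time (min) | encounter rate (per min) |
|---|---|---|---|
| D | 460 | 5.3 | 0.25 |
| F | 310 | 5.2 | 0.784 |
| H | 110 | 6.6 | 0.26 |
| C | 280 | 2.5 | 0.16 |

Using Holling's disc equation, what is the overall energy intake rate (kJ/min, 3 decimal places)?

50.652 kJ/min

Energy encountered per unit search time: 0.25×460 + 0.784×310 + 0.26×110 + 0.16×280 = 431.4 kJ/min.
Handling time per unit search time: 0.25×5.3 + 0.784×5.2 + 0.26×6.6 + 0.16×2.5 = 7.518.
Rate = 431.4/(1 + 7.518) = 50.65 kJ/min.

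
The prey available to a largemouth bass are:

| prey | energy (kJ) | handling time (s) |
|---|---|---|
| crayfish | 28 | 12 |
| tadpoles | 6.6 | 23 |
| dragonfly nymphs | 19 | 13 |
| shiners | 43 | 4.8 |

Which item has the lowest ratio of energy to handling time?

In descending order of E/h:
shiners: 43/4.8 = 8.96 kJ/s
crayfish: 28/12 = 2.33 kJ/s
dragonfly nymphs: 19/13 = 1.46 kJ/s
tadpoles: 6.6/23 = 0.287 kJ/s

tadpoles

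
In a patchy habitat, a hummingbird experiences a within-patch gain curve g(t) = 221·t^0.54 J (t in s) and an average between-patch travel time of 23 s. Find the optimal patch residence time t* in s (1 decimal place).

Optimal t* satisfies g'(t*) = g(t*)/(T + t*).
g'(t) = 0.54·221·t^-0.46. Setting 0.54·221·t^-0.46 = 221·t^0.54/(23+t) gives 0.54(23+t) = t, so 0.46·t = 0.54×23.
t* = 0.54×23/0.46 = 27 s.

27.0 s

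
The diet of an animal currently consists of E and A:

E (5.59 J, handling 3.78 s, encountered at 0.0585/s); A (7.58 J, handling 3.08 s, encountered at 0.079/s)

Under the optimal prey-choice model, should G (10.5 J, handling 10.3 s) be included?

Current rate: (0.0585×5.59 + 0.079×7.58)/(1 + 0.0585×3.78 + 0.079×3.08) = 0.6322 J/s.
Profitability of G: 10.5/10.3 = 1.019 J/s.
1.019 > 0.6322, so adding G raises the average — include it.

Yes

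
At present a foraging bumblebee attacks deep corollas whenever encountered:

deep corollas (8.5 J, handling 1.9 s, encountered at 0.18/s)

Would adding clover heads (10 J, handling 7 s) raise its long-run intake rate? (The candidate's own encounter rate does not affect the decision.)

Yes

Intake rate on the current diet: R = (0.18×8.5) / (1 + 0.18×1.9) = 1.53/1.342 = 1.14 J/s.
clover heads: E/h = 10/7 = 1.429 J/s.
1.429 > 1.14, so adding clover heads raises the average — include it.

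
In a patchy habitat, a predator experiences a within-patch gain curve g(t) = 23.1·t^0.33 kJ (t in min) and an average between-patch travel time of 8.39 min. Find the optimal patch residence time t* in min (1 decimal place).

4.1 min

By the marginal value theorem, leave when the instantaneous gain rate g'(t) equals the habitat-wide average g(t)/(T + t).
g'(t) = 0.33·23.1·t^-0.67. Setting 0.33·23.1·t^-0.67 = 23.1·t^0.33/(8.39+t) gives 0.33(8.39+t) = t, so 0.67·t = 0.33×8.39.
t* = 0.33×8.39/0.67 = 4.132 min.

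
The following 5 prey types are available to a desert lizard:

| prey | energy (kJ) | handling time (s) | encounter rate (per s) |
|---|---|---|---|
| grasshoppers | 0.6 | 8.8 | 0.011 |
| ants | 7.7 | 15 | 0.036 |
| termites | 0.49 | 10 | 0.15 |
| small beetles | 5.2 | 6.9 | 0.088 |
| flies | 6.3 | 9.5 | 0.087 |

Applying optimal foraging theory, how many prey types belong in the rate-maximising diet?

Profitabilities (E/h, kJ/s): small beetles 0.754, flies 0.663, ants 0.513, grasshoppers 0.0682, termites 0.049. Add prey in this order while the next type's profitability exceeds the intake rate on those already taken.
Rate on top 1: 0.2847. flies: 0.663 > 0.2847 → include.
Rate on top 2: 0.4132. ants: 0.513 > 0.4132 → include.
Rate on top 3: 0.4314. grasshoppers: 0.0682 < 0.4314 → exclude; stop.
Optimal diet: small beetles, flies, ants — 3 of 5 types.

3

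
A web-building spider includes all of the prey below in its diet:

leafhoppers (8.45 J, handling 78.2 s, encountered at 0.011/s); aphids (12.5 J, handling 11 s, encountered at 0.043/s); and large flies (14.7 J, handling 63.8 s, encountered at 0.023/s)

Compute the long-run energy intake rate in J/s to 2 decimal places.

0.25 J/s

Energy encountered per unit search time: 0.011×8.45 + 0.043×12.5 + 0.023×14.7 = 0.9685 J/s.
Handling time per unit search time: 0.011×78.2 + 0.043×11 + 0.023×63.8 = 2.801.
Rate = 0.9685/(1 + 2.801) = 0.2548 J/s.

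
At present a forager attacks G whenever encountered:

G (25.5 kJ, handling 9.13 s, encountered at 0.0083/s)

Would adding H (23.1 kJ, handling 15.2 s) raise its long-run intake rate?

Current rate: (0.0083×25.5)/(1 + 0.0083×9.13) = 0.1967 kJ/s.
H: E/h = 23.1/15.2 = 1.52 kJ/s.
1.52 > 0.1967, so adding H raises the average — include it.

Yes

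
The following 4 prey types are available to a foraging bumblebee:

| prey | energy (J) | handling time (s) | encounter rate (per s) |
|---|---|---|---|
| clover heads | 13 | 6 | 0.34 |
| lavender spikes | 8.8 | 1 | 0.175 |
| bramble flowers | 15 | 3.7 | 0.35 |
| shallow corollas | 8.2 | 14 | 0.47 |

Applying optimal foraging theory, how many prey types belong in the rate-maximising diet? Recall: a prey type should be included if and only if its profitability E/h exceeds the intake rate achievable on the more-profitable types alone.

2

Profitabilities (E/h, J/s): lavender spikes 8.8, bramble flowers 4.05, clover heads 2.17, shallow corollas 0.586. Add prey in this order while the next type's profitability exceeds the intake rate on those already taken.
Rate on top 1: 1.311. bramble flowers: 4.05 > 1.311 → include.
Rate on top 2: 2.749. clover heads: 2.17 < 2.749 → exclude; stop.
Optimal diet: lavender spikes, bramble flowers — 2 of 4 types.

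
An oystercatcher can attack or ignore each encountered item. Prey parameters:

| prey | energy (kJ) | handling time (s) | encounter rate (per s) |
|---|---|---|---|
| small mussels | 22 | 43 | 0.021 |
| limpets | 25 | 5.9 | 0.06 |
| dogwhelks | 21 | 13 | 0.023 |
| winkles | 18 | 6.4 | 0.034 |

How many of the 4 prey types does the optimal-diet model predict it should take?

Profitabilities (E/h, kJ/s): limpets 4.24, winkles 2.81, dogwhelks 1.62, small mussels 0.512. Add prey in this order while the next type's profitability exceeds the intake rate on those already taken.
Rate on top 1: 1.108. winkles: 2.81 > 1.108 → include.
Rate on top 2: 1.344. dogwhelks: 1.62 > 1.344 → include.
Rate on top 3: 1.387. small mussels: 0.512 < 1.387 → exclude; stop.
Optimal diet: limpets, winkles, dogwhelks — 3 of 4 types.

3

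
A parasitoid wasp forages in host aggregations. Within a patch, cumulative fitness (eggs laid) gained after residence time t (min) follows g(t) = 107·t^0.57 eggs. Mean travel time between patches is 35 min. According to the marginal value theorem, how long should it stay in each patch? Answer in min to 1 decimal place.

By the marginal value theorem, leave when the instantaneous gain rate g'(t) equals the habitat-wide average g(t)/(T + t).
g'(t) = 0.57·107·t^-0.43. Setting 0.57·107·t^-0.43 = 107·t^0.57/(35+t) gives 0.57(35+t) = t, so 0.43·t = 0.57×35.
t* = 0.57×35/0.43 = 46.4 min.

46.4 min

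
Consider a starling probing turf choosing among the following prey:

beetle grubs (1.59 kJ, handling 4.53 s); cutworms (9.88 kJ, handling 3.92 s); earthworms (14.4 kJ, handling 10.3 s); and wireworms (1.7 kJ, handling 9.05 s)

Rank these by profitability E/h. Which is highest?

Profitability E/h (kJ/s): beetle grubs = 1.59/4.53 = 0.351, cutworms = 9.88/3.92 = 2.52, earthworms = 14.4/10.3 = 1.4, wireworms = 1.7/9.05 = 0.188.
Ranked: cutworms > earthworms > beetle grubs > wireworms.

cutworms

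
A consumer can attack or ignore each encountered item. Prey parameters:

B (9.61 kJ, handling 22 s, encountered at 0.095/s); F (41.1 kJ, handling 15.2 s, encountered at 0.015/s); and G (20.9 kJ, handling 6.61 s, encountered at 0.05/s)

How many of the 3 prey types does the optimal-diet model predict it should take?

2

Rank by E/h (kJ/s): G 3.16, F 2.7, B 0.437. Include each in turn until the next type's E/h falls below the running intake rate.
Rate on top 1: 0.7854. F: 2.7 > 0.7854 → include.
Rate on top 2: 1.066. B: 0.437 < 1.066 → exclude; stop.
Optimal diet: G, F — 2 of 3 types.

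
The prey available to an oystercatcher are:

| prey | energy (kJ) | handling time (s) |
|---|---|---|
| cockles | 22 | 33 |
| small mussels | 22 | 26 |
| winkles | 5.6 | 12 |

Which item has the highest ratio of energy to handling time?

small mussels

In descending order of E/h:
small mussels: 22/26 = 0.846 kJ/s
cockles: 22/33 = 0.667 kJ/s
winkles: 5.6/12 = 0.467 kJ/s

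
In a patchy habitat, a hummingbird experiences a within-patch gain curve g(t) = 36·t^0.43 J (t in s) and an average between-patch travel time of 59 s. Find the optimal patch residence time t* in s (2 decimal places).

By the marginal value theorem, leave when the instantaneous gain rate g'(t) equals the habitat-wide average g(t)/(T + t).
g'(t) = 0.43·36·t^-0.57. Setting 0.43·36·t^-0.57 = 36·t^0.43/(59+t) gives 0.43(59+t) = t, so 0.57·t = 0.43×59.
t* = 0.43×59/0.57 = 44.51 s.

44.51 s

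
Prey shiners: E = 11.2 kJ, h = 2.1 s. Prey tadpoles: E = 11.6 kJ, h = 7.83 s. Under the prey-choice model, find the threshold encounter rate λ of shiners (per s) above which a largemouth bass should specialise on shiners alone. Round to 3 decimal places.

Drop tadpoles once their profitability E₂/h₂ falls below the rate achievable on shiners alone: E₂/h₂ = λE₁/(1 + λh₁).
Solve for λ: λE₁h₂ = E₂(1 + λh₁) → λ(E₁h₂ − E₂h₁) = E₂ → λ = E₂/(E₁h₂ − E₂h₁).
λ = 11.6/(11.2×7.83 − 11.6×2.1) = 11.6/63.34 = 0.1832 per s.

0.183 per s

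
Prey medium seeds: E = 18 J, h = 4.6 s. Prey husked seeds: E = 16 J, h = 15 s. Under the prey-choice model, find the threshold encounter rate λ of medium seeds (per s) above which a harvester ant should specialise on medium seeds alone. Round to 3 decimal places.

The zero-one rule: include husked seeds iff E₂/h₂ > λE₁/(1+λh₁). Equality gives the switch point.
λE₁h₂ = E₂ + λE₂h₁ ⇒ λ = E₂/(E₁h₂ − E₂h₁) = 16/(270 − 73.6) = 0.08147 per s.

0.081 per s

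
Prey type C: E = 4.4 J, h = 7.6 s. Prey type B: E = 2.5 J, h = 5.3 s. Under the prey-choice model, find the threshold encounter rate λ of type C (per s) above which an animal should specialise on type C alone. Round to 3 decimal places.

Drop type B once their profitability E₂/h₂ falls below the rate achievable on type C alone: E₂/h₂ = λE₁/(1 + λh₁).
Solve for λ: λE₁h₂ = E₂(1 + λh₁) → λ(E₁h₂ − E₂h₁) = E₂ → λ = E₂/(E₁h₂ − E₂h₁).
λ = 2.5/(4.4×5.3 − 2.5×7.6) = 2.5/4.32 = 0.5787 per s.

0.579 per s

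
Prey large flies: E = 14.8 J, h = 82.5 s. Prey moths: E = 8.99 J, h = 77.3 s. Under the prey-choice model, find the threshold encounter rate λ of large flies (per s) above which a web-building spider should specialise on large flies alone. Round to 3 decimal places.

The zero-one rule: include moths iff E₂/h₂ > λE₁/(1+λh₁). Equality gives the switch point.
λE₁h₂ = E₂ + λE₂h₁ ⇒ λ = E₂/(E₁h₂ − E₂h₁) = 8.99/(1144 − 741.7) = 0.02234 per s.

0.022 per s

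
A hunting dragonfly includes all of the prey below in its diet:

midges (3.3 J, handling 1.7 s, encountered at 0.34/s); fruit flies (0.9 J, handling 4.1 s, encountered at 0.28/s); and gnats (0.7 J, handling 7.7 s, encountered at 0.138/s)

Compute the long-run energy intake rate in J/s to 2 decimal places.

R = Σλ_iE_i / (1 + Σλ_ih_i)
Numerator: 0.34×3.3 + 0.28×0.9 + 0.138×0.7 = 1.471
Denominator: 1 + 0.34×1.7 + 0.28×4.1 + 0.138×7.7 = 3.789
R = 1.471/3.789 = 0.3882 J/s

0.39 J/s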